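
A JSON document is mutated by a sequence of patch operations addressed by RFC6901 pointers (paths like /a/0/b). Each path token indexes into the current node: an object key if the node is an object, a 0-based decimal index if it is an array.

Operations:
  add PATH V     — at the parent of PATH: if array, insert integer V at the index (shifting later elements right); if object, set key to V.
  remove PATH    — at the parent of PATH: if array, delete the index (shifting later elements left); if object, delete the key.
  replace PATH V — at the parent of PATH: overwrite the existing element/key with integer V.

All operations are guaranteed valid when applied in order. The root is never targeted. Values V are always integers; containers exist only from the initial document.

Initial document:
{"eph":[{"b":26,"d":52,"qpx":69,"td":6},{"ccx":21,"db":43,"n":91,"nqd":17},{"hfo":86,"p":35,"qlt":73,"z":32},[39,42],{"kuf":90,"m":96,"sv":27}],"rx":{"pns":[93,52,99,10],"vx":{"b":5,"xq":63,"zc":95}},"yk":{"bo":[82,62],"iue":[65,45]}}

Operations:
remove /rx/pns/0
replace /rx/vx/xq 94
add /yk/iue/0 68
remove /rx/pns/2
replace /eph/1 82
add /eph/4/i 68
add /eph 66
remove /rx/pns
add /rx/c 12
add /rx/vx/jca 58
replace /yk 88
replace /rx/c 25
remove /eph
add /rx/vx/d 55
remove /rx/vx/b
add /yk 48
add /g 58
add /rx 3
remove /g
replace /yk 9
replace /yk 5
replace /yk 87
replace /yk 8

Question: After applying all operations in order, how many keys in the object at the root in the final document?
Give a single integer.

Answer: 2

Derivation:
After op 1 (remove /rx/pns/0): {"eph":[{"b":26,"d":52,"qpx":69,"td":6},{"ccx":21,"db":43,"n":91,"nqd":17},{"hfo":86,"p":35,"qlt":73,"z":32},[39,42],{"kuf":90,"m":96,"sv":27}],"rx":{"pns":[52,99,10],"vx":{"b":5,"xq":63,"zc":95}},"yk":{"bo":[82,62],"iue":[65,45]}}
After op 2 (replace /rx/vx/xq 94): {"eph":[{"b":26,"d":52,"qpx":69,"td":6},{"ccx":21,"db":43,"n":91,"nqd":17},{"hfo":86,"p":35,"qlt":73,"z":32},[39,42],{"kuf":90,"m":96,"sv":27}],"rx":{"pns":[52,99,10],"vx":{"b":5,"xq":94,"zc":95}},"yk":{"bo":[82,62],"iue":[65,45]}}
After op 3 (add /yk/iue/0 68): {"eph":[{"b":26,"d":52,"qpx":69,"td":6},{"ccx":21,"db":43,"n":91,"nqd":17},{"hfo":86,"p":35,"qlt":73,"z":32},[39,42],{"kuf":90,"m":96,"sv":27}],"rx":{"pns":[52,99,10],"vx":{"b":5,"xq":94,"zc":95}},"yk":{"bo":[82,62],"iue":[68,65,45]}}
After op 4 (remove /rx/pns/2): {"eph":[{"b":26,"d":52,"qpx":69,"td":6},{"ccx":21,"db":43,"n":91,"nqd":17},{"hfo":86,"p":35,"qlt":73,"z":32},[39,42],{"kuf":90,"m":96,"sv":27}],"rx":{"pns":[52,99],"vx":{"b":5,"xq":94,"zc":95}},"yk":{"bo":[82,62],"iue":[68,65,45]}}
After op 5 (replace /eph/1 82): {"eph":[{"b":26,"d":52,"qpx":69,"td":6},82,{"hfo":86,"p":35,"qlt":73,"z":32},[39,42],{"kuf":90,"m":96,"sv":27}],"rx":{"pns":[52,99],"vx":{"b":5,"xq":94,"zc":95}},"yk":{"bo":[82,62],"iue":[68,65,45]}}
After op 6 (add /eph/4/i 68): {"eph":[{"b":26,"d":52,"qpx":69,"td":6},82,{"hfo":86,"p":35,"qlt":73,"z":32},[39,42],{"i":68,"kuf":90,"m":96,"sv":27}],"rx":{"pns":[52,99],"vx":{"b":5,"xq":94,"zc":95}},"yk":{"bo":[82,62],"iue":[68,65,45]}}
After op 7 (add /eph 66): {"eph":66,"rx":{"pns":[52,99],"vx":{"b":5,"xq":94,"zc":95}},"yk":{"bo":[82,62],"iue":[68,65,45]}}
After op 8 (remove /rx/pns): {"eph":66,"rx":{"vx":{"b":5,"xq":94,"zc":95}},"yk":{"bo":[82,62],"iue":[68,65,45]}}
After op 9 (add /rx/c 12): {"eph":66,"rx":{"c":12,"vx":{"b":5,"xq":94,"zc":95}},"yk":{"bo":[82,62],"iue":[68,65,45]}}
After op 10 (add /rx/vx/jca 58): {"eph":66,"rx":{"c":12,"vx":{"b":5,"jca":58,"xq":94,"zc":95}},"yk":{"bo":[82,62],"iue":[68,65,45]}}
After op 11 (replace /yk 88): {"eph":66,"rx":{"c":12,"vx":{"b":5,"jca":58,"xq":94,"zc":95}},"yk":88}
After op 12 (replace /rx/c 25): {"eph":66,"rx":{"c":25,"vx":{"b":5,"jca":58,"xq":94,"zc":95}},"yk":88}
After op 13 (remove /eph): {"rx":{"c":25,"vx":{"b":5,"jca":58,"xq":94,"zc":95}},"yk":88}
After op 14 (add /rx/vx/d 55): {"rx":{"c":25,"vx":{"b":5,"d":55,"jca":58,"xq":94,"zc":95}},"yk":88}
After op 15 (remove /rx/vx/b): {"rx":{"c":25,"vx":{"d":55,"jca":58,"xq":94,"zc":95}},"yk":88}
After op 16 (add /yk 48): {"rx":{"c":25,"vx":{"d":55,"jca":58,"xq":94,"zc":95}},"yk":48}
After op 17 (add /g 58): {"g":58,"rx":{"c":25,"vx":{"d":55,"jca":58,"xq":94,"zc":95}},"yk":48}
After op 18 (add /rx 3): {"g":58,"rx":3,"yk":48}
After op 19 (remove /g): {"rx":3,"yk":48}
After op 20 (replace /yk 9): {"rx":3,"yk":9}
After op 21 (replace /yk 5): {"rx":3,"yk":5}
After op 22 (replace /yk 87): {"rx":3,"yk":87}
After op 23 (replace /yk 8): {"rx":3,"yk":8}
Size at the root: 2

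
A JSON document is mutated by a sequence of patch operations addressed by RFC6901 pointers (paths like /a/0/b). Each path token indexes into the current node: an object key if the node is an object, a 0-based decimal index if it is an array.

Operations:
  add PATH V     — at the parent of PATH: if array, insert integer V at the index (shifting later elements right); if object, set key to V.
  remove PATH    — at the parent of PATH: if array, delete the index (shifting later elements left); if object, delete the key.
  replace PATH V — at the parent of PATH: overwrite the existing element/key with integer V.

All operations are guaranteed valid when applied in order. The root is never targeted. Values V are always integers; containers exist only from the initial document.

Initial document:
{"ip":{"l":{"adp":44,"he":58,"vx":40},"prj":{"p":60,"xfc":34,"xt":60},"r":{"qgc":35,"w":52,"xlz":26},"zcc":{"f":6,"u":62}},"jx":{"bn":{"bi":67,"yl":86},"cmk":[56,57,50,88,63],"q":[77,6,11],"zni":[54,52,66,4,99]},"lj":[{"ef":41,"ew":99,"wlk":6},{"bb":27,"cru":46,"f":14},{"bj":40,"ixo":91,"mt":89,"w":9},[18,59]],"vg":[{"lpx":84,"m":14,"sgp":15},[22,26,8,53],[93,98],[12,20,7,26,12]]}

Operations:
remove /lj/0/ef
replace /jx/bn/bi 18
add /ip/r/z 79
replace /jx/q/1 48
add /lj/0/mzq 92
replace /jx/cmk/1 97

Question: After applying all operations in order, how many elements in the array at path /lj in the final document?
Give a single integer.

Answer: 4

Derivation:
After op 1 (remove /lj/0/ef): {"ip":{"l":{"adp":44,"he":58,"vx":40},"prj":{"p":60,"xfc":34,"xt":60},"r":{"qgc":35,"w":52,"xlz":26},"zcc":{"f":6,"u":62}},"jx":{"bn":{"bi":67,"yl":86},"cmk":[56,57,50,88,63],"q":[77,6,11],"zni":[54,52,66,4,99]},"lj":[{"ew":99,"wlk":6},{"bb":27,"cru":46,"f":14},{"bj":40,"ixo":91,"mt":89,"w":9},[18,59]],"vg":[{"lpx":84,"m":14,"sgp":15},[22,26,8,53],[93,98],[12,20,7,26,12]]}
After op 2 (replace /jx/bn/bi 18): {"ip":{"l":{"adp":44,"he":58,"vx":40},"prj":{"p":60,"xfc":34,"xt":60},"r":{"qgc":35,"w":52,"xlz":26},"zcc":{"f":6,"u":62}},"jx":{"bn":{"bi":18,"yl":86},"cmk":[56,57,50,88,63],"q":[77,6,11],"zni":[54,52,66,4,99]},"lj":[{"ew":99,"wlk":6},{"bb":27,"cru":46,"f":14},{"bj":40,"ixo":91,"mt":89,"w":9},[18,59]],"vg":[{"lpx":84,"m":14,"sgp":15},[22,26,8,53],[93,98],[12,20,7,26,12]]}
After op 3 (add /ip/r/z 79): {"ip":{"l":{"adp":44,"he":58,"vx":40},"prj":{"p":60,"xfc":34,"xt":60},"r":{"qgc":35,"w":52,"xlz":26,"z":79},"zcc":{"f":6,"u":62}},"jx":{"bn":{"bi":18,"yl":86},"cmk":[56,57,50,88,63],"q":[77,6,11],"zni":[54,52,66,4,99]},"lj":[{"ew":99,"wlk":6},{"bb":27,"cru":46,"f":14},{"bj":40,"ixo":91,"mt":89,"w":9},[18,59]],"vg":[{"lpx":84,"m":14,"sgp":15},[22,26,8,53],[93,98],[12,20,7,26,12]]}
After op 4 (replace /jx/q/1 48): {"ip":{"l":{"adp":44,"he":58,"vx":40},"prj":{"p":60,"xfc":34,"xt":60},"r":{"qgc":35,"w":52,"xlz":26,"z":79},"zcc":{"f":6,"u":62}},"jx":{"bn":{"bi":18,"yl":86},"cmk":[56,57,50,88,63],"q":[77,48,11],"zni":[54,52,66,4,99]},"lj":[{"ew":99,"wlk":6},{"bb":27,"cru":46,"f":14},{"bj":40,"ixo":91,"mt":89,"w":9},[18,59]],"vg":[{"lpx":84,"m":14,"sgp":15},[22,26,8,53],[93,98],[12,20,7,26,12]]}
After op 5 (add /lj/0/mzq 92): {"ip":{"l":{"adp":44,"he":58,"vx":40},"prj":{"p":60,"xfc":34,"xt":60},"r":{"qgc":35,"w":52,"xlz":26,"z":79},"zcc":{"f":6,"u":62}},"jx":{"bn":{"bi":18,"yl":86},"cmk":[56,57,50,88,63],"q":[77,48,11],"zni":[54,52,66,4,99]},"lj":[{"ew":99,"mzq":92,"wlk":6},{"bb":27,"cru":46,"f":14},{"bj":40,"ixo":91,"mt":89,"w":9},[18,59]],"vg":[{"lpx":84,"m":14,"sgp":15},[22,26,8,53],[93,98],[12,20,7,26,12]]}
After op 6 (replace /jx/cmk/1 97): {"ip":{"l":{"adp":44,"he":58,"vx":40},"prj":{"p":60,"xfc":34,"xt":60},"r":{"qgc":35,"w":52,"xlz":26,"z":79},"zcc":{"f":6,"u":62}},"jx":{"bn":{"bi":18,"yl":86},"cmk":[56,97,50,88,63],"q":[77,48,11],"zni":[54,52,66,4,99]},"lj":[{"ew":99,"mzq":92,"wlk":6},{"bb":27,"cru":46,"f":14},{"bj":40,"ixo":91,"mt":89,"w":9},[18,59]],"vg":[{"lpx":84,"m":14,"sgp":15},[22,26,8,53],[93,98],[12,20,7,26,12]]}
Size at path /lj: 4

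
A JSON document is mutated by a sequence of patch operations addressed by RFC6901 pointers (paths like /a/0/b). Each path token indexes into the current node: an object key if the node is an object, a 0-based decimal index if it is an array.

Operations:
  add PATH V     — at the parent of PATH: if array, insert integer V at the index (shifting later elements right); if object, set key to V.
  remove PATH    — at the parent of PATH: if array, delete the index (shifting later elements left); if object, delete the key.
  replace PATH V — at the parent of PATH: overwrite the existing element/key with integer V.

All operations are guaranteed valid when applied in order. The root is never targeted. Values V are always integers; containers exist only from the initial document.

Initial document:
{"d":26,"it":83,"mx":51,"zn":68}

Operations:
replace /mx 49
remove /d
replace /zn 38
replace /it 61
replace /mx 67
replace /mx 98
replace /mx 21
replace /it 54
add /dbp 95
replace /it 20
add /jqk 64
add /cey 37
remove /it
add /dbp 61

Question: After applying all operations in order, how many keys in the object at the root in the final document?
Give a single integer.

After op 1 (replace /mx 49): {"d":26,"it":83,"mx":49,"zn":68}
After op 2 (remove /d): {"it":83,"mx":49,"zn":68}
After op 3 (replace /zn 38): {"it":83,"mx":49,"zn":38}
After op 4 (replace /it 61): {"it":61,"mx":49,"zn":38}
After op 5 (replace /mx 67): {"it":61,"mx":67,"zn":38}
After op 6 (replace /mx 98): {"it":61,"mx":98,"zn":38}
After op 7 (replace /mx 21): {"it":61,"mx":21,"zn":38}
After op 8 (replace /it 54): {"it":54,"mx":21,"zn":38}
After op 9 (add /dbp 95): {"dbp":95,"it":54,"mx":21,"zn":38}
After op 10 (replace /it 20): {"dbp":95,"it":20,"mx":21,"zn":38}
After op 11 (add /jqk 64): {"dbp":95,"it":20,"jqk":64,"mx":21,"zn":38}
After op 12 (add /cey 37): {"cey":37,"dbp":95,"it":20,"jqk":64,"mx":21,"zn":38}
After op 13 (remove /it): {"cey":37,"dbp":95,"jqk":64,"mx":21,"zn":38}
After op 14 (add /dbp 61): {"cey":37,"dbp":61,"jqk":64,"mx":21,"zn":38}
Size at the root: 5

Answer: 5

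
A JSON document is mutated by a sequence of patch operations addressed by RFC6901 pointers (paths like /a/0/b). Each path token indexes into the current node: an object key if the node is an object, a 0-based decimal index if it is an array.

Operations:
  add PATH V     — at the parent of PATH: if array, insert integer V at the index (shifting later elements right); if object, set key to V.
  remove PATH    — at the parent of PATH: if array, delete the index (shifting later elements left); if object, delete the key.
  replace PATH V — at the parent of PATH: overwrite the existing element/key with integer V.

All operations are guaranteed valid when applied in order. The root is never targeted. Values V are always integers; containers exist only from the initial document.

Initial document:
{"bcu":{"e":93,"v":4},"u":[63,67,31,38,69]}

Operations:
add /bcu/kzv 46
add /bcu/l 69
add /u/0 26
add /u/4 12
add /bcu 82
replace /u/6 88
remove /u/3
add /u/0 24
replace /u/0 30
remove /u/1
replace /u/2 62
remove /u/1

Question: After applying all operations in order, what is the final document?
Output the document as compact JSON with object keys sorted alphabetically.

Answer: {"bcu":82,"u":[30,62,12,38,88]}

Derivation:
After op 1 (add /bcu/kzv 46): {"bcu":{"e":93,"kzv":46,"v":4},"u":[63,67,31,38,69]}
After op 2 (add /bcu/l 69): {"bcu":{"e":93,"kzv":46,"l":69,"v":4},"u":[63,67,31,38,69]}
After op 3 (add /u/0 26): {"bcu":{"e":93,"kzv":46,"l":69,"v":4},"u":[26,63,67,31,38,69]}
After op 4 (add /u/4 12): {"bcu":{"e":93,"kzv":46,"l":69,"v":4},"u":[26,63,67,31,12,38,69]}
After op 5 (add /bcu 82): {"bcu":82,"u":[26,63,67,31,12,38,69]}
After op 6 (replace /u/6 88): {"bcu":82,"u":[26,63,67,31,12,38,88]}
After op 7 (remove /u/3): {"bcu":82,"u":[26,63,67,12,38,88]}
After op 8 (add /u/0 24): {"bcu":82,"u":[24,26,63,67,12,38,88]}
After op 9 (replace /u/0 30): {"bcu":82,"u":[30,26,63,67,12,38,88]}
After op 10 (remove /u/1): {"bcu":82,"u":[30,63,67,12,38,88]}
After op 11 (replace /u/2 62): {"bcu":82,"u":[30,63,62,12,38,88]}
After op 12 (remove /u/1): {"bcu":82,"u":[30,62,12,38,88]}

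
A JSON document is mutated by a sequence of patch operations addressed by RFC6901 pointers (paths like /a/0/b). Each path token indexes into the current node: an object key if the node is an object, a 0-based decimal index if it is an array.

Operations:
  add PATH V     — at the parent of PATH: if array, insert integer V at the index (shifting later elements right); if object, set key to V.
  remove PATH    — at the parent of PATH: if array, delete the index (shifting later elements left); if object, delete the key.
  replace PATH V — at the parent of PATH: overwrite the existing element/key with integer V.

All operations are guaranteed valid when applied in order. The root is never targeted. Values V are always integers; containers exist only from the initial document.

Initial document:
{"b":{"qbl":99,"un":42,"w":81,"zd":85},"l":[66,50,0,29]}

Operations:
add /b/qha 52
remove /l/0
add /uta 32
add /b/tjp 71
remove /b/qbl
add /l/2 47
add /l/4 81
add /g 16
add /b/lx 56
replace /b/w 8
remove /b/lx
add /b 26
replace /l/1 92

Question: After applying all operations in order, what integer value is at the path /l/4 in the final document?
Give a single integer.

After op 1 (add /b/qha 52): {"b":{"qbl":99,"qha":52,"un":42,"w":81,"zd":85},"l":[66,50,0,29]}
After op 2 (remove /l/0): {"b":{"qbl":99,"qha":52,"un":42,"w":81,"zd":85},"l":[50,0,29]}
After op 3 (add /uta 32): {"b":{"qbl":99,"qha":52,"un":42,"w":81,"zd":85},"l":[50,0,29],"uta":32}
After op 4 (add /b/tjp 71): {"b":{"qbl":99,"qha":52,"tjp":71,"un":42,"w":81,"zd":85},"l":[50,0,29],"uta":32}
After op 5 (remove /b/qbl): {"b":{"qha":52,"tjp":71,"un":42,"w":81,"zd":85},"l":[50,0,29],"uta":32}
After op 6 (add /l/2 47): {"b":{"qha":52,"tjp":71,"un":42,"w":81,"zd":85},"l":[50,0,47,29],"uta":32}
After op 7 (add /l/4 81): {"b":{"qha":52,"tjp":71,"un":42,"w":81,"zd":85},"l":[50,0,47,29,81],"uta":32}
After op 8 (add /g 16): {"b":{"qha":52,"tjp":71,"un":42,"w":81,"zd":85},"g":16,"l":[50,0,47,29,81],"uta":32}
After op 9 (add /b/lx 56): {"b":{"lx":56,"qha":52,"tjp":71,"un":42,"w":81,"zd":85},"g":16,"l":[50,0,47,29,81],"uta":32}
After op 10 (replace /b/w 8): {"b":{"lx":56,"qha":52,"tjp":71,"un":42,"w":8,"zd":85},"g":16,"l":[50,0,47,29,81],"uta":32}
After op 11 (remove /b/lx): {"b":{"qha":52,"tjp":71,"un":42,"w":8,"zd":85},"g":16,"l":[50,0,47,29,81],"uta":32}
After op 12 (add /b 26): {"b":26,"g":16,"l":[50,0,47,29,81],"uta":32}
After op 13 (replace /l/1 92): {"b":26,"g":16,"l":[50,92,47,29,81],"uta":32}
Value at /l/4: 81

Answer: 81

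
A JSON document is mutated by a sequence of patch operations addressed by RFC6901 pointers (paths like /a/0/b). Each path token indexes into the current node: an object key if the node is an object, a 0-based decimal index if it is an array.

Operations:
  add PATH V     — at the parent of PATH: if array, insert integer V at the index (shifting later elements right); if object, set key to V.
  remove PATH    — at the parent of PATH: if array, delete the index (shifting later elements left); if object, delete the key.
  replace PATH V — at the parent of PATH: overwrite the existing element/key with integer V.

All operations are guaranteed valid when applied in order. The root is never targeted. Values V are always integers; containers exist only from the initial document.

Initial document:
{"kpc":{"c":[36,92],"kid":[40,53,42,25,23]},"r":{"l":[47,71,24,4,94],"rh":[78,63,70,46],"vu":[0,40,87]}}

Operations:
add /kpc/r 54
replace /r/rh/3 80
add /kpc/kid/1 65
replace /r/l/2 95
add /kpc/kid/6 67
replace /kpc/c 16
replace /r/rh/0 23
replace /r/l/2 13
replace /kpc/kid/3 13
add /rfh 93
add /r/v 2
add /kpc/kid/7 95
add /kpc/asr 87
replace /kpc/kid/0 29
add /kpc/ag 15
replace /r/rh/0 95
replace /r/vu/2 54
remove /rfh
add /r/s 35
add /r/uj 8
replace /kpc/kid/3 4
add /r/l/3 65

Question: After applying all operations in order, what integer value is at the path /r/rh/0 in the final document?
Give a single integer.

Answer: 95

Derivation:
After op 1 (add /kpc/r 54): {"kpc":{"c":[36,92],"kid":[40,53,42,25,23],"r":54},"r":{"l":[47,71,24,4,94],"rh":[78,63,70,46],"vu":[0,40,87]}}
After op 2 (replace /r/rh/3 80): {"kpc":{"c":[36,92],"kid":[40,53,42,25,23],"r":54},"r":{"l":[47,71,24,4,94],"rh":[78,63,70,80],"vu":[0,40,87]}}
After op 3 (add /kpc/kid/1 65): {"kpc":{"c":[36,92],"kid":[40,65,53,42,25,23],"r":54},"r":{"l":[47,71,24,4,94],"rh":[78,63,70,80],"vu":[0,40,87]}}
After op 4 (replace /r/l/2 95): {"kpc":{"c":[36,92],"kid":[40,65,53,42,25,23],"r":54},"r":{"l":[47,71,95,4,94],"rh":[78,63,70,80],"vu":[0,40,87]}}
After op 5 (add /kpc/kid/6 67): {"kpc":{"c":[36,92],"kid":[40,65,53,42,25,23,67],"r":54},"r":{"l":[47,71,95,4,94],"rh":[78,63,70,80],"vu":[0,40,87]}}
After op 6 (replace /kpc/c 16): {"kpc":{"c":16,"kid":[40,65,53,42,25,23,67],"r":54},"r":{"l":[47,71,95,4,94],"rh":[78,63,70,80],"vu":[0,40,87]}}
After op 7 (replace /r/rh/0 23): {"kpc":{"c":16,"kid":[40,65,53,42,25,23,67],"r":54},"r":{"l":[47,71,95,4,94],"rh":[23,63,70,80],"vu":[0,40,87]}}
After op 8 (replace /r/l/2 13): {"kpc":{"c":16,"kid":[40,65,53,42,25,23,67],"r":54},"r":{"l":[47,71,13,4,94],"rh":[23,63,70,80],"vu":[0,40,87]}}
After op 9 (replace /kpc/kid/3 13): {"kpc":{"c":16,"kid":[40,65,53,13,25,23,67],"r":54},"r":{"l":[47,71,13,4,94],"rh":[23,63,70,80],"vu":[0,40,87]}}
After op 10 (add /rfh 93): {"kpc":{"c":16,"kid":[40,65,53,13,25,23,67],"r":54},"r":{"l":[47,71,13,4,94],"rh":[23,63,70,80],"vu":[0,40,87]},"rfh":93}
After op 11 (add /r/v 2): {"kpc":{"c":16,"kid":[40,65,53,13,25,23,67],"r":54},"r":{"l":[47,71,13,4,94],"rh":[23,63,70,80],"v":2,"vu":[0,40,87]},"rfh":93}
After op 12 (add /kpc/kid/7 95): {"kpc":{"c":16,"kid":[40,65,53,13,25,23,67,95],"r":54},"r":{"l":[47,71,13,4,94],"rh":[23,63,70,80],"v":2,"vu":[0,40,87]},"rfh":93}
After op 13 (add /kpc/asr 87): {"kpc":{"asr":87,"c":16,"kid":[40,65,53,13,25,23,67,95],"r":54},"r":{"l":[47,71,13,4,94],"rh":[23,63,70,80],"v":2,"vu":[0,40,87]},"rfh":93}
After op 14 (replace /kpc/kid/0 29): {"kpc":{"asr":87,"c":16,"kid":[29,65,53,13,25,23,67,95],"r":54},"r":{"l":[47,71,13,4,94],"rh":[23,63,70,80],"v":2,"vu":[0,40,87]},"rfh":93}
After op 15 (add /kpc/ag 15): {"kpc":{"ag":15,"asr":87,"c":16,"kid":[29,65,53,13,25,23,67,95],"r":54},"r":{"l":[47,71,13,4,94],"rh":[23,63,70,80],"v":2,"vu":[0,40,87]},"rfh":93}
After op 16 (replace /r/rh/0 95): {"kpc":{"ag":15,"asr":87,"c":16,"kid":[29,65,53,13,25,23,67,95],"r":54},"r":{"l":[47,71,13,4,94],"rh":[95,63,70,80],"v":2,"vu":[0,40,87]},"rfh":93}
After op 17 (replace /r/vu/2 54): {"kpc":{"ag":15,"asr":87,"c":16,"kid":[29,65,53,13,25,23,67,95],"r":54},"r":{"l":[47,71,13,4,94],"rh":[95,63,70,80],"v":2,"vu":[0,40,54]},"rfh":93}
After op 18 (remove /rfh): {"kpc":{"ag":15,"asr":87,"c":16,"kid":[29,65,53,13,25,23,67,95],"r":54},"r":{"l":[47,71,13,4,94],"rh":[95,63,70,80],"v":2,"vu":[0,40,54]}}
After op 19 (add /r/s 35): {"kpc":{"ag":15,"asr":87,"c":16,"kid":[29,65,53,13,25,23,67,95],"r":54},"r":{"l":[47,71,13,4,94],"rh":[95,63,70,80],"s":35,"v":2,"vu":[0,40,54]}}
After op 20 (add /r/uj 8): {"kpc":{"ag":15,"asr":87,"c":16,"kid":[29,65,53,13,25,23,67,95],"r":54},"r":{"l":[47,71,13,4,94],"rh":[95,63,70,80],"s":35,"uj":8,"v":2,"vu":[0,40,54]}}
After op 21 (replace /kpc/kid/3 4): {"kpc":{"ag":15,"asr":87,"c":16,"kid":[29,65,53,4,25,23,67,95],"r":54},"r":{"l":[47,71,13,4,94],"rh":[95,63,70,80],"s":35,"uj":8,"v":2,"vu":[0,40,54]}}
After op 22 (add /r/l/3 65): {"kpc":{"ag":15,"asr":87,"c":16,"kid":[29,65,53,4,25,23,67,95],"r":54},"r":{"l":[47,71,13,65,4,94],"rh":[95,63,70,80],"s":35,"uj":8,"v":2,"vu":[0,40,54]}}
Value at /r/rh/0: 95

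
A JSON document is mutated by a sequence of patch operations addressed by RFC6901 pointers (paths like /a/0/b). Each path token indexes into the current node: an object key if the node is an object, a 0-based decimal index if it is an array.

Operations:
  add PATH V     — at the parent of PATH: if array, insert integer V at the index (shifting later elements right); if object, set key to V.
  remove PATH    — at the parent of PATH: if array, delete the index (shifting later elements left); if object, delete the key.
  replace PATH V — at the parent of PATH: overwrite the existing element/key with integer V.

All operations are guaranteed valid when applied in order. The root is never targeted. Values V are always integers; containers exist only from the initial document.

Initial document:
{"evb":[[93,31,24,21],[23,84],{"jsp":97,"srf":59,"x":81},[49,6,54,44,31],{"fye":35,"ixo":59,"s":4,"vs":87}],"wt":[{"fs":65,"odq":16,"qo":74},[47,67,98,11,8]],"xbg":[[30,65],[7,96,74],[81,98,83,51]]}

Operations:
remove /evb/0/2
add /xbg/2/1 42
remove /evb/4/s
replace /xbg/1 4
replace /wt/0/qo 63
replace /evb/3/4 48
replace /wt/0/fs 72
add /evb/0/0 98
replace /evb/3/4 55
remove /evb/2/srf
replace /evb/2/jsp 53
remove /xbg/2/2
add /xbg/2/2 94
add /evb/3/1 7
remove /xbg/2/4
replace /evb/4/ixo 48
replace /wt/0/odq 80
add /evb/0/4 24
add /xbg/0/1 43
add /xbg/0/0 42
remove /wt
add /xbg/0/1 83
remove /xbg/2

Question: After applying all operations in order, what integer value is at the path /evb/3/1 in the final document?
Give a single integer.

Answer: 7

Derivation:
After op 1 (remove /evb/0/2): {"evb":[[93,31,21],[23,84],{"jsp":97,"srf":59,"x":81},[49,6,54,44,31],{"fye":35,"ixo":59,"s":4,"vs":87}],"wt":[{"fs":65,"odq":16,"qo":74},[47,67,98,11,8]],"xbg":[[30,65],[7,96,74],[81,98,83,51]]}
After op 2 (add /xbg/2/1 42): {"evb":[[93,31,21],[23,84],{"jsp":97,"srf":59,"x":81},[49,6,54,44,31],{"fye":35,"ixo":59,"s":4,"vs":87}],"wt":[{"fs":65,"odq":16,"qo":74},[47,67,98,11,8]],"xbg":[[30,65],[7,96,74],[81,42,98,83,51]]}
After op 3 (remove /evb/4/s): {"evb":[[93,31,21],[23,84],{"jsp":97,"srf":59,"x":81},[49,6,54,44,31],{"fye":35,"ixo":59,"vs":87}],"wt":[{"fs":65,"odq":16,"qo":74},[47,67,98,11,8]],"xbg":[[30,65],[7,96,74],[81,42,98,83,51]]}
After op 4 (replace /xbg/1 4): {"evb":[[93,31,21],[23,84],{"jsp":97,"srf":59,"x":81},[49,6,54,44,31],{"fye":35,"ixo":59,"vs":87}],"wt":[{"fs":65,"odq":16,"qo":74},[47,67,98,11,8]],"xbg":[[30,65],4,[81,42,98,83,51]]}
After op 5 (replace /wt/0/qo 63): {"evb":[[93,31,21],[23,84],{"jsp":97,"srf":59,"x":81},[49,6,54,44,31],{"fye":35,"ixo":59,"vs":87}],"wt":[{"fs":65,"odq":16,"qo":63},[47,67,98,11,8]],"xbg":[[30,65],4,[81,42,98,83,51]]}
After op 6 (replace /evb/3/4 48): {"evb":[[93,31,21],[23,84],{"jsp":97,"srf":59,"x":81},[49,6,54,44,48],{"fye":35,"ixo":59,"vs":87}],"wt":[{"fs":65,"odq":16,"qo":63},[47,67,98,11,8]],"xbg":[[30,65],4,[81,42,98,83,51]]}
After op 7 (replace /wt/0/fs 72): {"evb":[[93,31,21],[23,84],{"jsp":97,"srf":59,"x":81},[49,6,54,44,48],{"fye":35,"ixo":59,"vs":87}],"wt":[{"fs":72,"odq":16,"qo":63},[47,67,98,11,8]],"xbg":[[30,65],4,[81,42,98,83,51]]}
After op 8 (add /evb/0/0 98): {"evb":[[98,93,31,21],[23,84],{"jsp":97,"srf":59,"x":81},[49,6,54,44,48],{"fye":35,"ixo":59,"vs":87}],"wt":[{"fs":72,"odq":16,"qo":63},[47,67,98,11,8]],"xbg":[[30,65],4,[81,42,98,83,51]]}
After op 9 (replace /evb/3/4 55): {"evb":[[98,93,31,21],[23,84],{"jsp":97,"srf":59,"x":81},[49,6,54,44,55],{"fye":35,"ixo":59,"vs":87}],"wt":[{"fs":72,"odq":16,"qo":63},[47,67,98,11,8]],"xbg":[[30,65],4,[81,42,98,83,51]]}
After op 10 (remove /evb/2/srf): {"evb":[[98,93,31,21],[23,84],{"jsp":97,"x":81},[49,6,54,44,55],{"fye":35,"ixo":59,"vs":87}],"wt":[{"fs":72,"odq":16,"qo":63},[47,67,98,11,8]],"xbg":[[30,65],4,[81,42,98,83,51]]}
After op 11 (replace /evb/2/jsp 53): {"evb":[[98,93,31,21],[23,84],{"jsp":53,"x":81},[49,6,54,44,55],{"fye":35,"ixo":59,"vs":87}],"wt":[{"fs":72,"odq":16,"qo":63},[47,67,98,11,8]],"xbg":[[30,65],4,[81,42,98,83,51]]}
After op 12 (remove /xbg/2/2): {"evb":[[98,93,31,21],[23,84],{"jsp":53,"x":81},[49,6,54,44,55],{"fye":35,"ixo":59,"vs":87}],"wt":[{"fs":72,"odq":16,"qo":63},[47,67,98,11,8]],"xbg":[[30,65],4,[81,42,83,51]]}
After op 13 (add /xbg/2/2 94): {"evb":[[98,93,31,21],[23,84],{"jsp":53,"x":81},[49,6,54,44,55],{"fye":35,"ixo":59,"vs":87}],"wt":[{"fs":72,"odq":16,"qo":63},[47,67,98,11,8]],"xbg":[[30,65],4,[81,42,94,83,51]]}
After op 14 (add /evb/3/1 7): {"evb":[[98,93,31,21],[23,84],{"jsp":53,"x":81},[49,7,6,54,44,55],{"fye":35,"ixo":59,"vs":87}],"wt":[{"fs":72,"odq":16,"qo":63},[47,67,98,11,8]],"xbg":[[30,65],4,[81,42,94,83,51]]}
After op 15 (remove /xbg/2/4): {"evb":[[98,93,31,21],[23,84],{"jsp":53,"x":81},[49,7,6,54,44,55],{"fye":35,"ixo":59,"vs":87}],"wt":[{"fs":72,"odq":16,"qo":63},[47,67,98,11,8]],"xbg":[[30,65],4,[81,42,94,83]]}
After op 16 (replace /evb/4/ixo 48): {"evb":[[98,93,31,21],[23,84],{"jsp":53,"x":81},[49,7,6,54,44,55],{"fye":35,"ixo":48,"vs":87}],"wt":[{"fs":72,"odq":16,"qo":63},[47,67,98,11,8]],"xbg":[[30,65],4,[81,42,94,83]]}
After op 17 (replace /wt/0/odq 80): {"evb":[[98,93,31,21],[23,84],{"jsp":53,"x":81},[49,7,6,54,44,55],{"fye":35,"ixo":48,"vs":87}],"wt":[{"fs":72,"odq":80,"qo":63},[47,67,98,11,8]],"xbg":[[30,65],4,[81,42,94,83]]}
After op 18 (add /evb/0/4 24): {"evb":[[98,93,31,21,24],[23,84],{"jsp":53,"x":81},[49,7,6,54,44,55],{"fye":35,"ixo":48,"vs":87}],"wt":[{"fs":72,"odq":80,"qo":63},[47,67,98,11,8]],"xbg":[[30,65],4,[81,42,94,83]]}
After op 19 (add /xbg/0/1 43): {"evb":[[98,93,31,21,24],[23,84],{"jsp":53,"x":81},[49,7,6,54,44,55],{"fye":35,"ixo":48,"vs":87}],"wt":[{"fs":72,"odq":80,"qo":63},[47,67,98,11,8]],"xbg":[[30,43,65],4,[81,42,94,83]]}
After op 20 (add /xbg/0/0 42): {"evb":[[98,93,31,21,24],[23,84],{"jsp":53,"x":81},[49,7,6,54,44,55],{"fye":35,"ixo":48,"vs":87}],"wt":[{"fs":72,"odq":80,"qo":63},[47,67,98,11,8]],"xbg":[[42,30,43,65],4,[81,42,94,83]]}
After op 21 (remove /wt): {"evb":[[98,93,31,21,24],[23,84],{"jsp":53,"x":81},[49,7,6,54,44,55],{"fye":35,"ixo":48,"vs":87}],"xbg":[[42,30,43,65],4,[81,42,94,83]]}
After op 22 (add /xbg/0/1 83): {"evb":[[98,93,31,21,24],[23,84],{"jsp":53,"x":81},[49,7,6,54,44,55],{"fye":35,"ixo":48,"vs":87}],"xbg":[[42,83,30,43,65],4,[81,42,94,83]]}
After op 23 (remove /xbg/2): {"evb":[[98,93,31,21,24],[23,84],{"jsp":53,"x":81},[49,7,6,54,44,55],{"fye":35,"ixo":48,"vs":87}],"xbg":[[42,83,30,43,65],4]}
Value at /evb/3/1: 7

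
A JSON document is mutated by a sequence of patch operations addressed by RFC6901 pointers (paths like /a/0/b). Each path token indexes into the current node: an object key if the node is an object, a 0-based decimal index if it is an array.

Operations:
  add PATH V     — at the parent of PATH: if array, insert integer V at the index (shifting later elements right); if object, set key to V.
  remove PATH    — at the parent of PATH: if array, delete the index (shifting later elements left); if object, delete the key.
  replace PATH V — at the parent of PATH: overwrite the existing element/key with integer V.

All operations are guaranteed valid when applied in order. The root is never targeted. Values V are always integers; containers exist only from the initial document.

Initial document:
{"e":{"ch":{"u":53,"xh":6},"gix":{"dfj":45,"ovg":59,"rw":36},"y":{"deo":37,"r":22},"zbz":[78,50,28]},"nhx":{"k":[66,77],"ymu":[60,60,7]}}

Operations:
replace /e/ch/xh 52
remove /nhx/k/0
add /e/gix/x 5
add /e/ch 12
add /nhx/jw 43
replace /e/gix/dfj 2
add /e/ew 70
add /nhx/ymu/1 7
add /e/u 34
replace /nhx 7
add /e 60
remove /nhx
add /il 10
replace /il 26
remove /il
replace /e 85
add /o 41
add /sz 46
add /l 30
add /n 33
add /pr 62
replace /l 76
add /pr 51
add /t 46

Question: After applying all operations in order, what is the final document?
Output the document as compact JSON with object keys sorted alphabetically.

After op 1 (replace /e/ch/xh 52): {"e":{"ch":{"u":53,"xh":52},"gix":{"dfj":45,"ovg":59,"rw":36},"y":{"deo":37,"r":22},"zbz":[78,50,28]},"nhx":{"k":[66,77],"ymu":[60,60,7]}}
After op 2 (remove /nhx/k/0): {"e":{"ch":{"u":53,"xh":52},"gix":{"dfj":45,"ovg":59,"rw":36},"y":{"deo":37,"r":22},"zbz":[78,50,28]},"nhx":{"k":[77],"ymu":[60,60,7]}}
After op 3 (add /e/gix/x 5): {"e":{"ch":{"u":53,"xh":52},"gix":{"dfj":45,"ovg":59,"rw":36,"x":5},"y":{"deo":37,"r":22},"zbz":[78,50,28]},"nhx":{"k":[77],"ymu":[60,60,7]}}
After op 4 (add /e/ch 12): {"e":{"ch":12,"gix":{"dfj":45,"ovg":59,"rw":36,"x":5},"y":{"deo":37,"r":22},"zbz":[78,50,28]},"nhx":{"k":[77],"ymu":[60,60,7]}}
After op 5 (add /nhx/jw 43): {"e":{"ch":12,"gix":{"dfj":45,"ovg":59,"rw":36,"x":5},"y":{"deo":37,"r":22},"zbz":[78,50,28]},"nhx":{"jw":43,"k":[77],"ymu":[60,60,7]}}
After op 6 (replace /e/gix/dfj 2): {"e":{"ch":12,"gix":{"dfj":2,"ovg":59,"rw":36,"x":5},"y":{"deo":37,"r":22},"zbz":[78,50,28]},"nhx":{"jw":43,"k":[77],"ymu":[60,60,7]}}
After op 7 (add /e/ew 70): {"e":{"ch":12,"ew":70,"gix":{"dfj":2,"ovg":59,"rw":36,"x":5},"y":{"deo":37,"r":22},"zbz":[78,50,28]},"nhx":{"jw":43,"k":[77],"ymu":[60,60,7]}}
After op 8 (add /nhx/ymu/1 7): {"e":{"ch":12,"ew":70,"gix":{"dfj":2,"ovg":59,"rw":36,"x":5},"y":{"deo":37,"r":22},"zbz":[78,50,28]},"nhx":{"jw":43,"k":[77],"ymu":[60,7,60,7]}}
After op 9 (add /e/u 34): {"e":{"ch":12,"ew":70,"gix":{"dfj":2,"ovg":59,"rw":36,"x":5},"u":34,"y":{"deo":37,"r":22},"zbz":[78,50,28]},"nhx":{"jw":43,"k":[77],"ymu":[60,7,60,7]}}
After op 10 (replace /nhx 7): {"e":{"ch":12,"ew":70,"gix":{"dfj":2,"ovg":59,"rw":36,"x":5},"u":34,"y":{"deo":37,"r":22},"zbz":[78,50,28]},"nhx":7}
After op 11 (add /e 60): {"e":60,"nhx":7}
After op 12 (remove /nhx): {"e":60}
After op 13 (add /il 10): {"e":60,"il":10}
After op 14 (replace /il 26): {"e":60,"il":26}
After op 15 (remove /il): {"e":60}
After op 16 (replace /e 85): {"e":85}
After op 17 (add /o 41): {"e":85,"o":41}
After op 18 (add /sz 46): {"e":85,"o":41,"sz":46}
After op 19 (add /l 30): {"e":85,"l":30,"o":41,"sz":46}
After op 20 (add /n 33): {"e":85,"l":30,"n":33,"o":41,"sz":46}
After op 21 (add /pr 62): {"e":85,"l":30,"n":33,"o":41,"pr":62,"sz":46}
After op 22 (replace /l 76): {"e":85,"l":76,"n":33,"o":41,"pr":62,"sz":46}
After op 23 (add /pr 51): {"e":85,"l":76,"n":33,"o":41,"pr":51,"sz":46}
After op 24 (add /t 46): {"e":85,"l":76,"n":33,"o":41,"pr":51,"sz":46,"t":46}

Answer: {"e":85,"l":76,"n":33,"o":41,"pr":51,"sz":46,"t":46}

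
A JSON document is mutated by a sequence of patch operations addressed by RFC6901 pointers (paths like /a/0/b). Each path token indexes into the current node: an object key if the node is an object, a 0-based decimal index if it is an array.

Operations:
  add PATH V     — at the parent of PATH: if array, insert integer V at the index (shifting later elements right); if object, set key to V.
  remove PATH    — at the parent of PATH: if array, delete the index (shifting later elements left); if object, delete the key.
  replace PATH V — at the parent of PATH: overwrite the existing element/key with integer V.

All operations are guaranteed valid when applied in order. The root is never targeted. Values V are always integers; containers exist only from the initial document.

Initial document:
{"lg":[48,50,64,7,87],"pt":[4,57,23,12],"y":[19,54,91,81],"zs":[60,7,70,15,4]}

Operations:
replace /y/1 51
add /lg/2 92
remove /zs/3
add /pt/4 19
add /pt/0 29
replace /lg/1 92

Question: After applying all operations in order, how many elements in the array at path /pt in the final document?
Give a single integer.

Answer: 6

Derivation:
After op 1 (replace /y/1 51): {"lg":[48,50,64,7,87],"pt":[4,57,23,12],"y":[19,51,91,81],"zs":[60,7,70,15,4]}
After op 2 (add /lg/2 92): {"lg":[48,50,92,64,7,87],"pt":[4,57,23,12],"y":[19,51,91,81],"zs":[60,7,70,15,4]}
After op 3 (remove /zs/3): {"lg":[48,50,92,64,7,87],"pt":[4,57,23,12],"y":[19,51,91,81],"zs":[60,7,70,4]}
After op 4 (add /pt/4 19): {"lg":[48,50,92,64,7,87],"pt":[4,57,23,12,19],"y":[19,51,91,81],"zs":[60,7,70,4]}
After op 5 (add /pt/0 29): {"lg":[48,50,92,64,7,87],"pt":[29,4,57,23,12,19],"y":[19,51,91,81],"zs":[60,7,70,4]}
After op 6 (replace /lg/1 92): {"lg":[48,92,92,64,7,87],"pt":[29,4,57,23,12,19],"y":[19,51,91,81],"zs":[60,7,70,4]}
Size at path /pt: 6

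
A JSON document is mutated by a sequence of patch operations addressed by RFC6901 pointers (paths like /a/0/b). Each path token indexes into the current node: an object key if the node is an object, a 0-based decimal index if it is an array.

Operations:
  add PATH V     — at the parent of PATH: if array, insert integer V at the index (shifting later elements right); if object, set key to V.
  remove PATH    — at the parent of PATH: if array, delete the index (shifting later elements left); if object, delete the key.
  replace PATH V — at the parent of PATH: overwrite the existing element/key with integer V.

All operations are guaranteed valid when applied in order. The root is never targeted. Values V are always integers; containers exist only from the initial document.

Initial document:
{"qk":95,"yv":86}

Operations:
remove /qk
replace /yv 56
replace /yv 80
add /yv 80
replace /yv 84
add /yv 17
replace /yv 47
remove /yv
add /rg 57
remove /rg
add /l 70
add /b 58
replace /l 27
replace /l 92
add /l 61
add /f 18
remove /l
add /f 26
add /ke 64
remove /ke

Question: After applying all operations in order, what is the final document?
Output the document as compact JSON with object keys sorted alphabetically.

Answer: {"b":58,"f":26}

Derivation:
After op 1 (remove /qk): {"yv":86}
After op 2 (replace /yv 56): {"yv":56}
After op 3 (replace /yv 80): {"yv":80}
After op 4 (add /yv 80): {"yv":80}
After op 5 (replace /yv 84): {"yv":84}
After op 6 (add /yv 17): {"yv":17}
After op 7 (replace /yv 47): {"yv":47}
After op 8 (remove /yv): {}
After op 9 (add /rg 57): {"rg":57}
After op 10 (remove /rg): {}
After op 11 (add /l 70): {"l":70}
After op 12 (add /b 58): {"b":58,"l":70}
After op 13 (replace /l 27): {"b":58,"l":27}
After op 14 (replace /l 92): {"b":58,"l":92}
After op 15 (add /l 61): {"b":58,"l":61}
After op 16 (add /f 18): {"b":58,"f":18,"l":61}
After op 17 (remove /l): {"b":58,"f":18}
After op 18 (add /f 26): {"b":58,"f":26}
After op 19 (add /ke 64): {"b":58,"f":26,"ke":64}
After op 20 (remove /ke): {"b":58,"f":26}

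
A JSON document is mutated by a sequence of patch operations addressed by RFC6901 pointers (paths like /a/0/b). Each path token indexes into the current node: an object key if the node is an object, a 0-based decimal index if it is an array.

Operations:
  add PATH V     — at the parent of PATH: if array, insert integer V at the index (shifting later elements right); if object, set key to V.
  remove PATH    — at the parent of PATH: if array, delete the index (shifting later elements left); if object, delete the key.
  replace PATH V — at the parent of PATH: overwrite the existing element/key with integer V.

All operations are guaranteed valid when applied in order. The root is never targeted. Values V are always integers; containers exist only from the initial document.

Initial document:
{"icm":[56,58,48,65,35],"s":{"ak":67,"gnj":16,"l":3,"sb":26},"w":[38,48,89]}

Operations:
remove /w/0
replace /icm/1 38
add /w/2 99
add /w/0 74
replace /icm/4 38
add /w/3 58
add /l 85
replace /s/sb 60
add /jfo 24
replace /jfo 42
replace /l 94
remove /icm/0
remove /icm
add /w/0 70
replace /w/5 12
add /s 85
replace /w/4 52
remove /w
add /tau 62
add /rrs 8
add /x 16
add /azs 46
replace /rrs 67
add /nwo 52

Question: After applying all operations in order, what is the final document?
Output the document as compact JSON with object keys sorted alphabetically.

Answer: {"azs":46,"jfo":42,"l":94,"nwo":52,"rrs":67,"s":85,"tau":62,"x":16}

Derivation:
After op 1 (remove /w/0): {"icm":[56,58,48,65,35],"s":{"ak":67,"gnj":16,"l":3,"sb":26},"w":[48,89]}
After op 2 (replace /icm/1 38): {"icm":[56,38,48,65,35],"s":{"ak":67,"gnj":16,"l":3,"sb":26},"w":[48,89]}
After op 3 (add /w/2 99): {"icm":[56,38,48,65,35],"s":{"ak":67,"gnj":16,"l":3,"sb":26},"w":[48,89,99]}
After op 4 (add /w/0 74): {"icm":[56,38,48,65,35],"s":{"ak":67,"gnj":16,"l":3,"sb":26},"w":[74,48,89,99]}
After op 5 (replace /icm/4 38): {"icm":[56,38,48,65,38],"s":{"ak":67,"gnj":16,"l":3,"sb":26},"w":[74,48,89,99]}
After op 6 (add /w/3 58): {"icm":[56,38,48,65,38],"s":{"ak":67,"gnj":16,"l":3,"sb":26},"w":[74,48,89,58,99]}
After op 7 (add /l 85): {"icm":[56,38,48,65,38],"l":85,"s":{"ak":67,"gnj":16,"l":3,"sb":26},"w":[74,48,89,58,99]}
After op 8 (replace /s/sb 60): {"icm":[56,38,48,65,38],"l":85,"s":{"ak":67,"gnj":16,"l":3,"sb":60},"w":[74,48,89,58,99]}
After op 9 (add /jfo 24): {"icm":[56,38,48,65,38],"jfo":24,"l":85,"s":{"ak":67,"gnj":16,"l":3,"sb":60},"w":[74,48,89,58,99]}
After op 10 (replace /jfo 42): {"icm":[56,38,48,65,38],"jfo":42,"l":85,"s":{"ak":67,"gnj":16,"l":3,"sb":60},"w":[74,48,89,58,99]}
After op 11 (replace /l 94): {"icm":[56,38,48,65,38],"jfo":42,"l":94,"s":{"ak":67,"gnj":16,"l":3,"sb":60},"w":[74,48,89,58,99]}
After op 12 (remove /icm/0): {"icm":[38,48,65,38],"jfo":42,"l":94,"s":{"ak":67,"gnj":16,"l":3,"sb":60},"w":[74,48,89,58,99]}
After op 13 (remove /icm): {"jfo":42,"l":94,"s":{"ak":67,"gnj":16,"l":3,"sb":60},"w":[74,48,89,58,99]}
After op 14 (add /w/0 70): {"jfo":42,"l":94,"s":{"ak":67,"gnj":16,"l":3,"sb":60},"w":[70,74,48,89,58,99]}
After op 15 (replace /w/5 12): {"jfo":42,"l":94,"s":{"ak":67,"gnj":16,"l":3,"sb":60},"w":[70,74,48,89,58,12]}
After op 16 (add /s 85): {"jfo":42,"l":94,"s":85,"w":[70,74,48,89,58,12]}
After op 17 (replace /w/4 52): {"jfo":42,"l":94,"s":85,"w":[70,74,48,89,52,12]}
After op 18 (remove /w): {"jfo":42,"l":94,"s":85}
After op 19 (add /tau 62): {"jfo":42,"l":94,"s":85,"tau":62}
After op 20 (add /rrs 8): {"jfo":42,"l":94,"rrs":8,"s":85,"tau":62}
After op 21 (add /x 16): {"jfo":42,"l":94,"rrs":8,"s":85,"tau":62,"x":16}
After op 22 (add /azs 46): {"azs":46,"jfo":42,"l":94,"rrs":8,"s":85,"tau":62,"x":16}
After op 23 (replace /rrs 67): {"azs":46,"jfo":42,"l":94,"rrs":67,"s":85,"tau":62,"x":16}
After op 24 (add /nwo 52): {"azs":46,"jfo":42,"l":94,"nwo":52,"rrs":67,"s":85,"tau":62,"x":16}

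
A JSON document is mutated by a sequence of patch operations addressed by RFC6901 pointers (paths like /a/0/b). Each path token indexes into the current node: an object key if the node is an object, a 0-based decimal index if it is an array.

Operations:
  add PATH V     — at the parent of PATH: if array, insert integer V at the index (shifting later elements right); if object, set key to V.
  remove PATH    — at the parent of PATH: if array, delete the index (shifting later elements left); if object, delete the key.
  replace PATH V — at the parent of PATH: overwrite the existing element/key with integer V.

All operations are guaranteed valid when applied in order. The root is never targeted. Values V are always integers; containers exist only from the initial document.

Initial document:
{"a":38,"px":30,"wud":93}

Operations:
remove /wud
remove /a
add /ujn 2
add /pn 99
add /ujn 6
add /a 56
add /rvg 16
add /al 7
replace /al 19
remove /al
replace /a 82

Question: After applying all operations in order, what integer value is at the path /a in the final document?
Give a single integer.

After op 1 (remove /wud): {"a":38,"px":30}
After op 2 (remove /a): {"px":30}
After op 3 (add /ujn 2): {"px":30,"ujn":2}
After op 4 (add /pn 99): {"pn":99,"px":30,"ujn":2}
After op 5 (add /ujn 6): {"pn":99,"px":30,"ujn":6}
After op 6 (add /a 56): {"a":56,"pn":99,"px":30,"ujn":6}
After op 7 (add /rvg 16): {"a":56,"pn":99,"px":30,"rvg":16,"ujn":6}
After op 8 (add /al 7): {"a":56,"al":7,"pn":99,"px":30,"rvg":16,"ujn":6}
After op 9 (replace /al 19): {"a":56,"al":19,"pn":99,"px":30,"rvg":16,"ujn":6}
After op 10 (remove /al): {"a":56,"pn":99,"px":30,"rvg":16,"ujn":6}
After op 11 (replace /a 82): {"a":82,"pn":99,"px":30,"rvg":16,"ujn":6}
Value at /a: 82

Answer: 82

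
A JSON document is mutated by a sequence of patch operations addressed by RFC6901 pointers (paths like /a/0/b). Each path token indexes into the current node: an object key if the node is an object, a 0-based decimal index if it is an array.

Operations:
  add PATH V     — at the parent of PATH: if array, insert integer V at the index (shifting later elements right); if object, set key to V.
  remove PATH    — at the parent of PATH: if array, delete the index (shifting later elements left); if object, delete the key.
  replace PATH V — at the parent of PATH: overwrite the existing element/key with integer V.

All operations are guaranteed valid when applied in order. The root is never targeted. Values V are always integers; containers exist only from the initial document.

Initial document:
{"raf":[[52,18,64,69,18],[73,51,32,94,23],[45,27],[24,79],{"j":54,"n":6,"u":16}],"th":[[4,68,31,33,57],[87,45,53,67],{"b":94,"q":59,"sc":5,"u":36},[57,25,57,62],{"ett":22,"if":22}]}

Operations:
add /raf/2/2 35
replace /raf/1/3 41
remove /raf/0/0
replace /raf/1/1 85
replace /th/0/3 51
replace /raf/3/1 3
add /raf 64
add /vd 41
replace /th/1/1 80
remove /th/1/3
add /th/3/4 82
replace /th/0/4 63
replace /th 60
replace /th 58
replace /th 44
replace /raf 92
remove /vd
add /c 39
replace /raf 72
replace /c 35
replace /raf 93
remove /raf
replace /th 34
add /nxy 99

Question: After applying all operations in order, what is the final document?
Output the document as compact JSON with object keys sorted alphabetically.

Answer: {"c":35,"nxy":99,"th":34}

Derivation:
After op 1 (add /raf/2/2 35): {"raf":[[52,18,64,69,18],[73,51,32,94,23],[45,27,35],[24,79],{"j":54,"n":6,"u":16}],"th":[[4,68,31,33,57],[87,45,53,67],{"b":94,"q":59,"sc":5,"u":36},[57,25,57,62],{"ett":22,"if":22}]}
After op 2 (replace /raf/1/3 41): {"raf":[[52,18,64,69,18],[73,51,32,41,23],[45,27,35],[24,79],{"j":54,"n":6,"u":16}],"th":[[4,68,31,33,57],[87,45,53,67],{"b":94,"q":59,"sc":5,"u":36},[57,25,57,62],{"ett":22,"if":22}]}
After op 3 (remove /raf/0/0): {"raf":[[18,64,69,18],[73,51,32,41,23],[45,27,35],[24,79],{"j":54,"n":6,"u":16}],"th":[[4,68,31,33,57],[87,45,53,67],{"b":94,"q":59,"sc":5,"u":36},[57,25,57,62],{"ett":22,"if":22}]}
After op 4 (replace /raf/1/1 85): {"raf":[[18,64,69,18],[73,85,32,41,23],[45,27,35],[24,79],{"j":54,"n":6,"u":16}],"th":[[4,68,31,33,57],[87,45,53,67],{"b":94,"q":59,"sc":5,"u":36},[57,25,57,62],{"ett":22,"if":22}]}
After op 5 (replace /th/0/3 51): {"raf":[[18,64,69,18],[73,85,32,41,23],[45,27,35],[24,79],{"j":54,"n":6,"u":16}],"th":[[4,68,31,51,57],[87,45,53,67],{"b":94,"q":59,"sc":5,"u":36},[57,25,57,62],{"ett":22,"if":22}]}
After op 6 (replace /raf/3/1 3): {"raf":[[18,64,69,18],[73,85,32,41,23],[45,27,35],[24,3],{"j":54,"n":6,"u":16}],"th":[[4,68,31,51,57],[87,45,53,67],{"b":94,"q":59,"sc":5,"u":36},[57,25,57,62],{"ett":22,"if":22}]}
After op 7 (add /raf 64): {"raf":64,"th":[[4,68,31,51,57],[87,45,53,67],{"b":94,"q":59,"sc":5,"u":36},[57,25,57,62],{"ett":22,"if":22}]}
After op 8 (add /vd 41): {"raf":64,"th":[[4,68,31,51,57],[87,45,53,67],{"b":94,"q":59,"sc":5,"u":36},[57,25,57,62],{"ett":22,"if":22}],"vd":41}
After op 9 (replace /th/1/1 80): {"raf":64,"th":[[4,68,31,51,57],[87,80,53,67],{"b":94,"q":59,"sc":5,"u":36},[57,25,57,62],{"ett":22,"if":22}],"vd":41}
After op 10 (remove /th/1/3): {"raf":64,"th":[[4,68,31,51,57],[87,80,53],{"b":94,"q":59,"sc":5,"u":36},[57,25,57,62],{"ett":22,"if":22}],"vd":41}
After op 11 (add /th/3/4 82): {"raf":64,"th":[[4,68,31,51,57],[87,80,53],{"b":94,"q":59,"sc":5,"u":36},[57,25,57,62,82],{"ett":22,"if":22}],"vd":41}
After op 12 (replace /th/0/4 63): {"raf":64,"th":[[4,68,31,51,63],[87,80,53],{"b":94,"q":59,"sc":5,"u":36},[57,25,57,62,82],{"ett":22,"if":22}],"vd":41}
After op 13 (replace /th 60): {"raf":64,"th":60,"vd":41}
After op 14 (replace /th 58): {"raf":64,"th":58,"vd":41}
After op 15 (replace /th 44): {"raf":64,"th":44,"vd":41}
After op 16 (replace /raf 92): {"raf":92,"th":44,"vd":41}
After op 17 (remove /vd): {"raf":92,"th":44}
After op 18 (add /c 39): {"c":39,"raf":92,"th":44}
After op 19 (replace /raf 72): {"c":39,"raf":72,"th":44}
After op 20 (replace /c 35): {"c":35,"raf":72,"th":44}
After op 21 (replace /raf 93): {"c":35,"raf":93,"th":44}
After op 22 (remove /raf): {"c":35,"th":44}
After op 23 (replace /th 34): {"c":35,"th":34}
After op 24 (add /nxy 99): {"c":35,"nxy":99,"th":34}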